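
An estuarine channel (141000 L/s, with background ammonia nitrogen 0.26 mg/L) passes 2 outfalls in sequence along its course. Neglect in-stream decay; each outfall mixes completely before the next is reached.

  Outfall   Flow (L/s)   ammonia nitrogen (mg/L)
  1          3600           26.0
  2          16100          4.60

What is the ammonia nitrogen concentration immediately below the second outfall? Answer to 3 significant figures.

After outfall 1: Q = 141000 + 3600 = 144600 L/s; C = (141000·0.2600 + 3600·26.00)/144600 = 0.9008 mg/L.
After outfall 2: Q = 144600 + 16100 = 160700 L/s; C = (144600·0.9008 + 16100·4.600)/160700 = 1.271 mg/L.

1.27 mg/L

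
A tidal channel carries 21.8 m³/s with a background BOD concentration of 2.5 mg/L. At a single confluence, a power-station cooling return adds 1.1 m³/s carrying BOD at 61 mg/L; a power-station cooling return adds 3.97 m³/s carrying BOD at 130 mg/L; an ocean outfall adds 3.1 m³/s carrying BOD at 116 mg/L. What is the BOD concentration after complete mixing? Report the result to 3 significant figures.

33.3 mg/L

Mass balance: C = (21.80·2.500 + 1.100·61.00 + 3.970·130.0 + 3.100·116.0) / 29.97 = 997.3/29.97 = 33.28 mg/L.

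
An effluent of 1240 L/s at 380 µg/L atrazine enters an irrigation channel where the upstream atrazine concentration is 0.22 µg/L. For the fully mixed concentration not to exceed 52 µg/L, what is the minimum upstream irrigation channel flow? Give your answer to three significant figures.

Set C_mix = 52: (Q·0.2200 + 1240·380.0) / (Q + 1240) = 52
→ Q = 1240·(380.0 − 52)/(52 − 0.2200) = 7855 L/s.

7850 L/s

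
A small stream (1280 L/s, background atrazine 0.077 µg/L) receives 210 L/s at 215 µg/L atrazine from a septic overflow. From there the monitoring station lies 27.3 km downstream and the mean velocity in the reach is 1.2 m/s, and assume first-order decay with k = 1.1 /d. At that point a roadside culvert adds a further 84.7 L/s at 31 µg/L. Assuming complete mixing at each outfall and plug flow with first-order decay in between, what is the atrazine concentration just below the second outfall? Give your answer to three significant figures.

Conservation of mass: C = (1280·0.07700 + 210.0·215.0) / 1490 = 45250/1490 = 30.37 µg/L; combined flow 1490 L/s.
Travel time t = 27.3·1000 / 1.2 = 22750 s = 6.319 h.
Decay over the reach: 30.37·exp(−kt) = 30.37·0.7485 = 22.73 µg/L.
At the second outfall, C = (1490·22.73 + 84.70·31.00) / (1490 + 84.70) = 23.18 µg/L.

23.2 µg/L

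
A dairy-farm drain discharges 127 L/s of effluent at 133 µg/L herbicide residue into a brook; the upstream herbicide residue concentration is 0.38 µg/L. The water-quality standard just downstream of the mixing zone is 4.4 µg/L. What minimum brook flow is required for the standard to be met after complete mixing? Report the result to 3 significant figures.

Set C_mix = 4.4: (Q·0.3800 + 127.0·133.0) / (Q + 127.0) = 4.4
→ Q = 127.0·(133.0 − 4.4)/(4.4 − 0.3800) = 4063 L/s.

4060 L/s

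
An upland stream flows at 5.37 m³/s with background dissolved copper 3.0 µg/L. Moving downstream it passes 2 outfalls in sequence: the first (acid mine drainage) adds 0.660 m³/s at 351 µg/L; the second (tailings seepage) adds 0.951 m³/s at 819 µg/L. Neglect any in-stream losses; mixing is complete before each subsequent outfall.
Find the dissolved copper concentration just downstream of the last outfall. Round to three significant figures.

After outfall 1: Q = 5.370 + 0.6600 = 6.030 m³/s; C = (5.370·3.000 + 0.6600·351.0)/6.030 = 41.09 µg/L.
After outfall 2: Q = 6.030 + 0.9510 = 6.981 m³/s; C = (6.030·41.09 + 0.9510·819.0)/6.981 = 147.1 µg/L.

147 µg/L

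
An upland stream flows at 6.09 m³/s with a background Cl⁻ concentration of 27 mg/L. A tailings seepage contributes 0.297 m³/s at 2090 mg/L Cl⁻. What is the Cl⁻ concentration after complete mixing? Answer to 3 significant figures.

123 mg/L

After mixing, C = (6.090·27.00 + 0.2970·2090) / 6.387 = 785.2/6.387 = 122.9 mg/L.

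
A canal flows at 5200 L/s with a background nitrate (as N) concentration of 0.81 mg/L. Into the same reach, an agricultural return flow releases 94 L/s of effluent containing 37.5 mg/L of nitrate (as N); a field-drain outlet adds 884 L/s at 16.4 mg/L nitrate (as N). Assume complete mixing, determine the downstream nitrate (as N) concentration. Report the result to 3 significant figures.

After mixing, C = (5200·0.8100 + 94.00·37.50 + 884.0·16.40) / 6178 = 22230/6178 = 3.599 mg/L.

3.60 mg/L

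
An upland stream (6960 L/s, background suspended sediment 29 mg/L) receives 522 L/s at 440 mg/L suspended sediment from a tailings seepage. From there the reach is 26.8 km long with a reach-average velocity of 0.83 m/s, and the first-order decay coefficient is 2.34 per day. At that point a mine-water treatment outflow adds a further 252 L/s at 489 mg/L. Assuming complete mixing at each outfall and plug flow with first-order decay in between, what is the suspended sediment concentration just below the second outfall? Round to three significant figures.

39.2 mg/L

Mixed concentration C = ΣQC/ΣQ = (6960·29.00 + 522.0·440.0) / 7482 = 431500/7482 = 57.67 mg/L; combined flow 7482 L/s.
Travel time t = 26.8·1000 / 0.83 = 32290 s = 8.969 h.
First-order decay: C = 57.67·exp(−k·t) = 57.67·0.4171 = 24.05 mg/L.
At the second outfall, C = (7482·24.05 + 252.0·489.0) / (7482 + 252.0) = 39.20 mg/L.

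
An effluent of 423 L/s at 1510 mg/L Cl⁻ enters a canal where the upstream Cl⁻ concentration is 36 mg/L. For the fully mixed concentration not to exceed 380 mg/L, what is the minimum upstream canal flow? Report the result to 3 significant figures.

Set C_mix = 380: (Q·36.00 + 423.0·1510) / (Q + 423.0) = 380
→ Q = 423.0·(1510 − 380)/(380 − 36.00) = 1390 L/s.

1390 L/s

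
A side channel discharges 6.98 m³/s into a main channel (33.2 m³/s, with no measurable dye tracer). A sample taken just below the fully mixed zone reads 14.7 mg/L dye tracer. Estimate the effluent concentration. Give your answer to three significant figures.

Mass balance: 33.20·0 + 6.980·Cₑ = 40.18·14.70
→ Cₑ = (40.18·14.70 − 33.20·0) / 6.980 = 84.62 mg/L.

84.6 mg/L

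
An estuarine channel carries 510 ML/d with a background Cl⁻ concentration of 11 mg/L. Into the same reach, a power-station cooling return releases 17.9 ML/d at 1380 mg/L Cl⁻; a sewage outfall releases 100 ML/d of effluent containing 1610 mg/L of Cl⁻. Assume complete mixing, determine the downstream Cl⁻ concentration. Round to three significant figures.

305 mg/L

Flow-weighted average: C = (510.0·11.00 + 17.90·1380 + 100.0·1610) / 627.9 = 191300/627.9 = 304.7 mg/L.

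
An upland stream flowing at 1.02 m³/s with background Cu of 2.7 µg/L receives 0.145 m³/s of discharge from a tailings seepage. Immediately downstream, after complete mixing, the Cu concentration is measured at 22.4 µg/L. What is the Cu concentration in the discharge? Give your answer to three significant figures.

Mass balance: 1.020·2.700 + 0.1450·Cₑ = 1.165·22.40
→ Cₑ = (1.165·22.40 − 1.020·2.700) / 0.1450 = 161.0 µg/L.

161 µg/L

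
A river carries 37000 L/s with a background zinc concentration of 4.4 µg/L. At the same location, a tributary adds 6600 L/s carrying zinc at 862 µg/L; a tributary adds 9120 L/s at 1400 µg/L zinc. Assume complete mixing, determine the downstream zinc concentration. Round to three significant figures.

Mixed concentration C = ΣQC/ΣQ = (37000·4.400 + 6600·862.0 + 9120·1400) / 52720 = 18620000/52720 = 353.2 µg/L.

353 µg/L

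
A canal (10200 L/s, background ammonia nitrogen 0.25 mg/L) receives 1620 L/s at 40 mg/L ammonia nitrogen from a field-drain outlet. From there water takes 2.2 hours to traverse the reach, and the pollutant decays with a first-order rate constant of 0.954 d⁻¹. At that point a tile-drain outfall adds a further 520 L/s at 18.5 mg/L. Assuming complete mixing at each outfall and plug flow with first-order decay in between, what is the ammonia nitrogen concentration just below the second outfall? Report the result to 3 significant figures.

Mass balance: C = (10200·0.2500 + 1620·40.00) / 11820 = 67350/11820 = 5.698 mg/L; combined flow 11820 L/s.
Applying C = C₀e^(−kt): 5.698 × 0.9163 = 5.221 mg/L.
Second outfall: C = (11820·5.221 + 520.0·18.50)/12340 = 5.780 mg/L.

5.78 mg/L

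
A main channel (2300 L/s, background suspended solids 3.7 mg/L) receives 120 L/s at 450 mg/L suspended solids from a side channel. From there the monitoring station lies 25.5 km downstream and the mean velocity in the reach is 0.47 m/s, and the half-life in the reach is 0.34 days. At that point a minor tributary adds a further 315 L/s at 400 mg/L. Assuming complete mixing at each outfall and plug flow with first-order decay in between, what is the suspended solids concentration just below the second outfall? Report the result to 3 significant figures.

Mass balance: C = (2300·3.700 + 120.0·450.0) / 2420 = 62510/2420 = 25.83 mg/L; combined flow 2420 L/s.
Travel time t = 25.5·1000 / 0.47 = 54260 s = 15.07 h.
Half-life 0.34 d → k = ln 2 / 0.34 = 2.039 d⁻¹.
First-order decay: C = 25.83·exp(−k·t) = 25.83·0.2780 = 7.180 mg/L.
Second outfall: C = (2420·7.180 + 315.0·400.0)/2735 = 52.42 mg/L.

52.4 mg/L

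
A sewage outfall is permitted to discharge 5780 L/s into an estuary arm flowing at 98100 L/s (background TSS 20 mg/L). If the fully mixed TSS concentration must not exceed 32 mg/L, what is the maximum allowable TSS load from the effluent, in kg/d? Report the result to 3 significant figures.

118000 kg/d

Mass balance at the limit: 98100·20.00 + 5780·Cₑ = 103900·32 → Cₑ = 235.7 mg/L.
5780 L/s = 5.780 m³/s. Load = 5.780 m³/s × 235.7 g/m³ × 86 400 s/d = 117700 kg/d.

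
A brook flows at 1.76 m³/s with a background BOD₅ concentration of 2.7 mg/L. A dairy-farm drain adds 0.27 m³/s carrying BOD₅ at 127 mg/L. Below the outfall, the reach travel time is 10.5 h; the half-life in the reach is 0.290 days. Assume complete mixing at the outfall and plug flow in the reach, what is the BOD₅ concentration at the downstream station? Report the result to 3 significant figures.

6.76 mg/L

After mixing, C = (1.760·2.700 + 0.2700·127.0) / 2.030 = 39.04/2.030 = 19.23 mg/L.
Half-life 0.290 d → k = ln 2 / 0.290 = 2.390 d⁻¹.
After decay, C = 19.23 × e^(−kt) = 19.23 × 0.3514 = 6.759 mg/L.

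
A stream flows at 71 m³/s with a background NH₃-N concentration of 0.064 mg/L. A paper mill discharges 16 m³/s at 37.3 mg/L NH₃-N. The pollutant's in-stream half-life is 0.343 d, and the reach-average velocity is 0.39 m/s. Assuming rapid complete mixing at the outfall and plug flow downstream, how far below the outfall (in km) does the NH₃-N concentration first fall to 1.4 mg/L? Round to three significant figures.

26.6 km

After mixing, C = (71.00·0.06400 + 16.00·37.30) / 87.00 = 601.3/87.00 = 6.912 mg/L.
Half-life 0.343 d → k = ln 2 / 0.343 = 2.021 d⁻¹.
Set 6.912·exp(−k·t) = 1.4 → t = ln(6.912/1.4)/k = 68270 s = 18.96 h.
Distance = v·t = 0.39·68270 = 26630 m = 26.63 km.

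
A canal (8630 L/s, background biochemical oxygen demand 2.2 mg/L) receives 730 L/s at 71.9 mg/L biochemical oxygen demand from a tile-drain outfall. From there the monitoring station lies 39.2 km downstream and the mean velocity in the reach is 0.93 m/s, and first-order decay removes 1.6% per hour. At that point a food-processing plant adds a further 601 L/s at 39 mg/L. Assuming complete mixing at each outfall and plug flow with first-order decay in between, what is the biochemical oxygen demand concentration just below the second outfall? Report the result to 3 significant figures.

8.29 mg/L

Mass balance: C = (8630·2.200 + 730.0·71.90) / 9360 = 71470/9360 = 7.636 mg/L; combined flow 9360 L/s.
Travel time t = 39.2·1000 / 0.93 = 42150 s = 11.71 h.
1.6%/h lost → k = −ln(1 − 0.016) = 0.01613 h⁻¹.
First-order decay: C = 7.636·exp(−k·t) = 7.636·0.8279 = 6.322 mg/L.
At the second outfall, C = (9360·6.322 + 601.0·39.00) / (9360 + 601.0) = 8.294 mg/L.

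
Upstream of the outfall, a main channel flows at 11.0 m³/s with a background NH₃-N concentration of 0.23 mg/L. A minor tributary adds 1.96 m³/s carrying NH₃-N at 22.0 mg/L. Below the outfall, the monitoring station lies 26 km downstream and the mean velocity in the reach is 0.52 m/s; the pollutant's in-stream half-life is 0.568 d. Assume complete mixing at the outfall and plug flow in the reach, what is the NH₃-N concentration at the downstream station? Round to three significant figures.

Mass balance: C = (11.00·0.2300 + 1.960·22.00) / 12.96 = 45.65/12.96 = 3.522 mg/L.
Travel time t = 26·1000 / 0.52 = 50000 s = 13.89 h.
Half-life 0.568 d → k = ln 2 / 0.568 = 1.220 d⁻¹.
Decay over the reach: 3.522·exp(−kt) = 3.522·0.4935 = 1.738 mg/L.

1.74 mg/L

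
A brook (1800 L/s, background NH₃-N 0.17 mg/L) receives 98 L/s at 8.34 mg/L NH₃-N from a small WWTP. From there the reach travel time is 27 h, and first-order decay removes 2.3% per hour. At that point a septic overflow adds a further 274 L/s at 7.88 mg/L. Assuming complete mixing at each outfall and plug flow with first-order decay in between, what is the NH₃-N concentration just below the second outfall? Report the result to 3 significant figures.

Conservation of mass: C = (1800·0.1700 + 98.00·8.340) / 1898 = 1123/1898 = 0.5918 mg/L; combined flow 1898 L/s.
2.3%/h lost → k = −ln(1 − 0.023) = 0.02327 h⁻¹.
Applying C = C₀e^(−kt): 0.5918 × 0.5335 = 0.3158 mg/L.
Second outfall: C = (1898·0.3158 + 274.0·7.880)/2172 = 1.270 mg/L.

1.27 mg/L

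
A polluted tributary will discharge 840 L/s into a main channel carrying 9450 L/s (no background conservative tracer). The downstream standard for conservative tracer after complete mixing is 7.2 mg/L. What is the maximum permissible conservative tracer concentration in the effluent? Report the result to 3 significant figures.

At the limit, (Qr·Cr + Qe·Cₑ)/(Qr + Qe) = 7.2:
Cₑ = (10290·7.2 − 9450·0) / 840.0 = 88.20 mg/L.

88.2 mg/L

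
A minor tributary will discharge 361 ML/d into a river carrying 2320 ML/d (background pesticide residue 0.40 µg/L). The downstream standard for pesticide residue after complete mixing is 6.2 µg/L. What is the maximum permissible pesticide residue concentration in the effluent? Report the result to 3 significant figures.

At the limit, (Qr·Cr + Qe·Cₑ)/(Qr + Qe) = 6.2:
Cₑ = (2681·6.2 − 2320·0.4000) / 361.0 = 43.47 µg/L.

43.5 µg/L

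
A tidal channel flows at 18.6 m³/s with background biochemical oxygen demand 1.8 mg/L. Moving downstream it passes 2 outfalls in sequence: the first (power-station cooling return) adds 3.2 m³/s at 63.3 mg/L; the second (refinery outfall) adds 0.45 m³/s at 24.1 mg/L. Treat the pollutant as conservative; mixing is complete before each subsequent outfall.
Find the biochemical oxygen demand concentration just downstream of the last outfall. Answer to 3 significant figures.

11.1 mg/L

Below outfall 1: Q → 21.80 m³/s, C = (18.60·1.800 + 3.200·63.30)/21.80 = 10.83 mg/L.
Below outfall 2: Q → 22.25 m³/s, C = (21.80·10.83 + 0.4500·24.10)/22.25 = 11.10 mg/L.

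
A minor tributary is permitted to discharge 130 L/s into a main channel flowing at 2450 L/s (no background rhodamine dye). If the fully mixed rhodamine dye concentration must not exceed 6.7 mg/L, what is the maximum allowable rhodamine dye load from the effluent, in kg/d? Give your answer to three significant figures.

Mass balance at the limit: 2450·0 + 130.0·Cₑ = 2580·6.7 → Cₑ = 133.0 mg/L.
130.0 L/s = 0.1300 m³/s. Load = 0.1300 m³/s × 133.0 g/m³ × 86 400 s/d = 1494 kg/d.

1490 kg/d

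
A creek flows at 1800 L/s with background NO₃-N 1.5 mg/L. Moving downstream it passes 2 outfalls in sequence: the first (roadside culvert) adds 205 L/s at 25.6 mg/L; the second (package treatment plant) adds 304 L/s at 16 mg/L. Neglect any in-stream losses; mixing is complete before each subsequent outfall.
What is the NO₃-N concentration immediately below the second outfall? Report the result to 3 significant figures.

5.55 mg/L

After outfall 1: Q = 1800 + 205.0 = 2005 L/s; C = (1800·1.500 + 205.0·25.60)/2005 = 3.964 mg/L.
After outfall 2: Q = 2005 + 304.0 = 2309 L/s; C = (2005·3.964 + 304.0·16.00)/2309 = 5.549 mg/L.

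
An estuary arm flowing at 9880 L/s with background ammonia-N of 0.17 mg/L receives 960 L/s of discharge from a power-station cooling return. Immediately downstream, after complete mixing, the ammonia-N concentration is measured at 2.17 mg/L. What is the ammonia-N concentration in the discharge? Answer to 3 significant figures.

Mass balance: 9880·0.1700 + 960.0·Cₑ = 10840·2.170
→ Cₑ = (10840·2.170 − 9880·0.1700) / 960.0 = 22.75 mg/L.

22.8 mg/L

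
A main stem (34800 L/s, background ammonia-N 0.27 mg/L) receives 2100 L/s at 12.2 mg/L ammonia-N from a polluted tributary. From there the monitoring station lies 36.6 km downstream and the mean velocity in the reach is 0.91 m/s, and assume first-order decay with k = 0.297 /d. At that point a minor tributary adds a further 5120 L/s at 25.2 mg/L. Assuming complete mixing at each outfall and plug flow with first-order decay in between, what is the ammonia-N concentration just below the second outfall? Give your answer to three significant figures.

Mass balance: C = (34800·0.2700 + 2100·12.20) / 36900 = 35020/36900 = 0.9489 mg/L; combined flow 36900 L/s.
Travel time t = 36.6·1000 / 0.91 = 40220 s = 11.17 h.
First-order decay: C = 0.9489·exp(−k·t) = 0.9489·0.8709 = 0.8264 mg/L.
At the second outfall, C = (36900·0.8264 + 5120·25.20) / (36900 + 5120) = 3.796 mg/L.

3.80 mg/L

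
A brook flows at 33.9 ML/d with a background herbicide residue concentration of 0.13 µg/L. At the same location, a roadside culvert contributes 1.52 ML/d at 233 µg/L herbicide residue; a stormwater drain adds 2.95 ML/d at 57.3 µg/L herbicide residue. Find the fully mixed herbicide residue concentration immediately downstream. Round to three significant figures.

13.8 µg/L

Mixed concentration C = ΣQC/ΣQ = (33.90·0.1300 + 1.520·233.0 + 2.950·57.30) / 38.37 = 527.6/38.37 = 13.75 µg/L.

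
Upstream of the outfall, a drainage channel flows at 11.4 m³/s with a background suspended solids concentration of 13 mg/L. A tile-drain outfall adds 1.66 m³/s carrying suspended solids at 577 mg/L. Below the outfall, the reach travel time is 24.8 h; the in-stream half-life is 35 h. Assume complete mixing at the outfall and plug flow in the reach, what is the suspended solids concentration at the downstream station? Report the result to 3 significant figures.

51.8 mg/L

Mixed concentration C = ΣQC/ΣQ = (11.40·13.00 + 1.660·577.0) / 13.06 = 1106/13.06 = 84.69 mg/L.
Half-life 35 h → k = ln 2 / 35 = 0.01980 h⁻¹ = 0.4753 d⁻¹.
After decay, C = 84.69 × e^(−kt) = 84.69 × 0.6119 = 51.82 mg/L.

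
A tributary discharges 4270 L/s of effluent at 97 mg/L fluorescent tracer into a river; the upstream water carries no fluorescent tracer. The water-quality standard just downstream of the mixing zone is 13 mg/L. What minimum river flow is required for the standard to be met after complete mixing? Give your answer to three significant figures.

27600 L/s

Set C_mix = 13: (Q·0 + 4270·97.00) / (Q + 4270) = 13
→ Q = 4270·(97.00 − 13)/(13 − 0) = 27590 L/s.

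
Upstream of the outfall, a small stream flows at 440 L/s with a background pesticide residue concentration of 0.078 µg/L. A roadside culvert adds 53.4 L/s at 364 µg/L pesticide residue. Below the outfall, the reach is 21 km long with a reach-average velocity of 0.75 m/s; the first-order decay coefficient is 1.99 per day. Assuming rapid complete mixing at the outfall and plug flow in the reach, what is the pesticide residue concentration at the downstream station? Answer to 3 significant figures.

Conservation of mass: C = (440.0·0.07800 + 53.40·364.0) / 493.4 = 19470/493.4 = 39.46 µg/L.
Travel time t = 21·1000 / 0.75 = 28000 s = 7.778 h.
First-order decay: C = 39.46·exp(−k·t) = 39.46·0.5247 = 20.71 µg/L.

20.7 µg/L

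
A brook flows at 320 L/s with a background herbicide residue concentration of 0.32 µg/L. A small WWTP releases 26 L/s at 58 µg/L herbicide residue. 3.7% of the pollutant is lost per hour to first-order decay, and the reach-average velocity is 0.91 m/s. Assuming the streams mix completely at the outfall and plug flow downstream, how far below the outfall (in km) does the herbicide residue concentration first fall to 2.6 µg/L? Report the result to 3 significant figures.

50.6 km

Mixed concentration C = ΣQC/ΣQ = (320.0·0.3200 + 26.00·58.00) / 346.0 = 1610/346.0 = 4.654 µg/L.
3.7%/h lost → k = −ln(1 − 0.037) = 0.03770 h⁻¹.
Set 4.654·exp(−k·t) = 2.6 → t = ln(4.654/2.6)/k = 55600 s = 15.44 h.
Distance = v·t = 0.91·55600 = 50600 m = 50.60 km.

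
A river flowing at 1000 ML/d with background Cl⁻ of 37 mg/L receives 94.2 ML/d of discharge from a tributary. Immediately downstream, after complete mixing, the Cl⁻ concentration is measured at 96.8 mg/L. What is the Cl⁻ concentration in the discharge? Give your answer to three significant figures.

732 mg/L

Mass balance: 1000·37.00 + 94.20·Cₑ = 1094·96.80
→ Cₑ = (1094·96.80 − 1000·37.00) / 94.20 = 731.6 mg/L.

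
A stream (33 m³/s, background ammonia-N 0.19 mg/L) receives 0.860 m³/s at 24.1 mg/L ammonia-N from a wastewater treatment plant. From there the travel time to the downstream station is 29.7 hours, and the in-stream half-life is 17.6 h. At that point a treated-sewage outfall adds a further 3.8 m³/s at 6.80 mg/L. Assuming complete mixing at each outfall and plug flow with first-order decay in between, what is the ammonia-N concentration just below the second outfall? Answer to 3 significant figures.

0.909 mg/L

Mass balance: C = (33.00·0.1900 + 0.8600·24.10) / 33.86 = 27.00/33.86 = 0.7973 mg/L; combined flow 33.86 m³/s.
Half-life 17.6 h → k = ln 2 / 17.6 = 0.03938 h⁻¹ = 0.9452 d⁻¹.
Applying C = C₀e^(−kt): 0.7973 × 0.3105 = 0.2475 mg/L.
At the second outfall, C = (33.86·0.2475 + 3.800·6.800) / (33.86 + 3.800) = 0.9087 mg/L.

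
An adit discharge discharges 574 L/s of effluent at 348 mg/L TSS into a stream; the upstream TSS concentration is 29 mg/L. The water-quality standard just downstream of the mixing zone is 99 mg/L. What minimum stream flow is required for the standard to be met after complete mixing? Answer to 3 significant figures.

2040 L/s

Set C_mix = 99: (Q·29.00 + 574.0·348.0) / (Q + 574.0) = 99
→ Q = 574.0·(348.0 − 99)/(99 − 29.00) = 2042 L/s.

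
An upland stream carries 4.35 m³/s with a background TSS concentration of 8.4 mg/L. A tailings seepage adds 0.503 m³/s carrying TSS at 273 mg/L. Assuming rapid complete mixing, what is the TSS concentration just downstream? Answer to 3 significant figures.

35.8 mg/L

Flow-weighted average: C = (4.350·8.400 + 0.5030·273.0) / 4.853 = 173.9/4.853 = 35.83 mg/L.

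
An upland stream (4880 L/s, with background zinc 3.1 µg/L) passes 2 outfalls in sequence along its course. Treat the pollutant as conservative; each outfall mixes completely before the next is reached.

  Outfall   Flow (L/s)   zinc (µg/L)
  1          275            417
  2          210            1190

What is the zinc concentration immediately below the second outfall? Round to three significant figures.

Outfall 1: combined Q = 5155 L/s; C = (4880·3.100 + 275.0·417.0)/5155 = 25.18 µg/L.
Outfall 2: combined Q = 5365 L/s; C = (5155·25.18 + 210.0·1190)/5365 = 70.77 µg/L.

70.8 µg/L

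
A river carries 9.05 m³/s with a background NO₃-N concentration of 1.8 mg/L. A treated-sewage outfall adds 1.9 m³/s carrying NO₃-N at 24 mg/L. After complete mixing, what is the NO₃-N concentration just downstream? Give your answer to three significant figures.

After mixing, C = (9.050·1.800 + 1.900·24.00) / 10.95 = 61.89/10.95 = 5.652 mg/L.

5.65 mg/L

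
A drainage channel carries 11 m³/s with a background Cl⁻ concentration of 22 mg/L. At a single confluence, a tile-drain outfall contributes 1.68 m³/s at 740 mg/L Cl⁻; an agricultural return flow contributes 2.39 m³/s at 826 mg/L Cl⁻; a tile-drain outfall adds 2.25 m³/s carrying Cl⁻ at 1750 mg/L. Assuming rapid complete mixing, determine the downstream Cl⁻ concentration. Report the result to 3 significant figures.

Mixed concentration C = ΣQC/ΣQ = (11.00·22.00 + 1.680·740.0 + 2.390·826.0 + 2.250·1750) / 17.32 = 7397/17.32 = 427.1 mg/L.

427 mg/L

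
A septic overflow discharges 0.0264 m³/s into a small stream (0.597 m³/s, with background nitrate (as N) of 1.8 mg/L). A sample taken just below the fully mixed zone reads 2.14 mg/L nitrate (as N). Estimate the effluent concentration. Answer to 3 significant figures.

Mass balance: 0.5970·1.800 + 0.02640·Cₑ = 0.6234·2.140
→ Cₑ = (0.6234·2.140 − 0.5970·1.800) / 0.02640 = 9.829 mg/L.

9.83 mg/L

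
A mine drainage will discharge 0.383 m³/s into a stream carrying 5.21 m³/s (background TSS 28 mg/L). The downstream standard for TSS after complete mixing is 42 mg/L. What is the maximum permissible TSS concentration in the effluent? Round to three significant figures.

At the limit, (Qr·Cr + Qe·Cₑ)/(Qr + Qe) = 42:
Cₑ = (5.593·42 − 5.210·28.00) / 0.3830 = 232.4 mg/L.

232 mg/L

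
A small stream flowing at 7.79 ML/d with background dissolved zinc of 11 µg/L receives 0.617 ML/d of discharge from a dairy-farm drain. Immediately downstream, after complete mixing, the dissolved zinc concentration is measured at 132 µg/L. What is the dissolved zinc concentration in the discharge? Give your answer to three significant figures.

Mass balance: 7.790·11.00 + 0.6170·Cₑ = 8.407·132.0
→ Cₑ = (8.407·132.0 − 7.790·11.00) / 0.6170 = 1660 µg/L.

1660 µg/L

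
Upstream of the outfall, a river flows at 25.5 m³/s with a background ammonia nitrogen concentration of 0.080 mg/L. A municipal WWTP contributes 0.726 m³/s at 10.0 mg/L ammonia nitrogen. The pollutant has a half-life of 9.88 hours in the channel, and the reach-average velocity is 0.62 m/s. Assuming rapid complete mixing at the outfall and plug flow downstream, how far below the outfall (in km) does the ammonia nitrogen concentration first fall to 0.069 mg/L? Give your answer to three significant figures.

52.1 km

Mixed concentration C = ΣQC/ΣQ = (25.50·0.08000 + 0.7260·10.00) / 26.23 = 9.300/26.23 = 0.3546 mg/L.
Half-life 9.88 h → k = ln 2 / 9.88 = 0.07016 h⁻¹ = 1.684 d⁻¹.
Set 0.3546·exp(−k·t) = 0.069 → t = ln(0.3546/0.069)/k = 84000 s = 23.33 h.
Distance = v·t = 0.62·84000 = 52080 m = 52.08 km.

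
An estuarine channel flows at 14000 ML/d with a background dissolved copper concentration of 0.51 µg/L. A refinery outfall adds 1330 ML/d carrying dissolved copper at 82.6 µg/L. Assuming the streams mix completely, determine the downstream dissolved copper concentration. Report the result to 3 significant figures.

7.63 µg/L

Conservation of mass: C = (14000·0.5100 + 1330·82.60) / 15330 = 117000/15330 = 7.632 µg/L.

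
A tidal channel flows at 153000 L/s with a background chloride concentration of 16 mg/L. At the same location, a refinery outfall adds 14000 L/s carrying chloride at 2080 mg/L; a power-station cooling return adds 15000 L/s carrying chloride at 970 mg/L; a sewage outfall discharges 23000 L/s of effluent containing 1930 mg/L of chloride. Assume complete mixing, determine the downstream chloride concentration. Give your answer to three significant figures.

442 mg/L

Mass balance: C = (153000·16.00 + 14000·2080 + 15000·970.0 + 23000·1930) / 205000 = 90510000/205000 = 441.5 mg/L.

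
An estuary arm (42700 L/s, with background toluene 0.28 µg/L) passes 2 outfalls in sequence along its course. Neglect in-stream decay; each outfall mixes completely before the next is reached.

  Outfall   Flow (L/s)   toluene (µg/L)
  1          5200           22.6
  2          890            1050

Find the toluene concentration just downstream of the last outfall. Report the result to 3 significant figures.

21.8 µg/L

Outfall 1: combined Q = 47900 L/s; C = (42700·0.2800 + 5200·22.60)/47900 = 2.703 µg/L.
Outfall 2: combined Q = 48790 L/s; C = (47900·2.703 + 890.0·1050)/48790 = 21.81 µg/L.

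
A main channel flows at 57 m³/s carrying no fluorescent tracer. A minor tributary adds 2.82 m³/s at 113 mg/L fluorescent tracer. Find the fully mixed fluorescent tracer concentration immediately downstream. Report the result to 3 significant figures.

5.33 mg/L

After mixing, C = (57.00·0 + 2.820·113.0) / 59.82 = 318.7/59.82 = 5.327 mg/L.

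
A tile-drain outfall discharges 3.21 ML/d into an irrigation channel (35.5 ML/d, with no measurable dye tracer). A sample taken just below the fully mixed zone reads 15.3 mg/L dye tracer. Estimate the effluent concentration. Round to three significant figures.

Mass balance: 35.50·0 + 3.210·Cₑ = 38.71·15.30
→ Cₑ = (38.71·15.30 − 35.50·0) / 3.210 = 184.5 mg/L.

185 mg/L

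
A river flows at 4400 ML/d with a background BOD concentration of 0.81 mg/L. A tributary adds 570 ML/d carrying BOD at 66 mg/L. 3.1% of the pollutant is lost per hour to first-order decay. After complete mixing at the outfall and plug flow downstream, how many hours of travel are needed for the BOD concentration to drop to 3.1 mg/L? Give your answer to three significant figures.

Conservation of mass: C = (4400·0.8100 + 570.0·66.00) / 4970 = 41180/4970 = 8.287 mg/L.
3.1%/h lost → k = −ln(1 − 0.031) = 0.03149 h⁻¹.
8.287·exp(−k·t) = 3.1 → t = ln(8.287/3.1)/k = 112400 s = 31.22 h.

31.2 h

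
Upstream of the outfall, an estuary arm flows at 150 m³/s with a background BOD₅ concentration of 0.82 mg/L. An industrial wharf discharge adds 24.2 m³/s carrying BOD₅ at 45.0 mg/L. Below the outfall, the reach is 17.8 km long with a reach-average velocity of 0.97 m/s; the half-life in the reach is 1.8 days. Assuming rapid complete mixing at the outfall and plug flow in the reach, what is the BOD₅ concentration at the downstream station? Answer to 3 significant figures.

6.41 mg/L

Mixed concentration C = ΣQC/ΣQ = (150.0·0.8200 + 24.20·45.00) / 174.2 = 1212/174.2 = 6.958 mg/L.
Travel time t = 17.8·1000 / 0.97 = 18350 s = 5.097 h.
Half-life 1.8 d → k = ln 2 / 1.8 = 0.3851 d⁻¹.
After decay, C = 6.958 × e^(−kt) = 6.958 × 0.9215 = 6.411 mg/L.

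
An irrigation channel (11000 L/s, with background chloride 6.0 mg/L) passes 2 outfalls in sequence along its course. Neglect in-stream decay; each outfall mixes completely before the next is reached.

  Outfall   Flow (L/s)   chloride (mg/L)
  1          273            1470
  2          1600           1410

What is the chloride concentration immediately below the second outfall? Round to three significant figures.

Outfall 1: combined Q = 11270 L/s; C = (11000·6.000 + 273.0·1470)/11270 = 41.45 mg/L.
Outfall 2: combined Q = 12870 L/s; C = (11270·41.45 + 1600·1410)/12870 = 211.6 mg/L.

212 mg/L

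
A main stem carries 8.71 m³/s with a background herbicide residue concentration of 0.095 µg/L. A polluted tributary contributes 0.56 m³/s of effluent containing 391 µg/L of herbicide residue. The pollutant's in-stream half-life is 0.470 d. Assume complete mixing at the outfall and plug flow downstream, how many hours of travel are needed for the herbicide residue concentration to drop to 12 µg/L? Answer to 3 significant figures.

Conservation of mass: C = (8.710·0.09500 + 0.5600·391.0) / 9.270 = 219.8/9.270 = 23.71 µg/L.
Half-life 0.470 d → k = ln 2 / 0.470 = 1.475 d⁻¹.
23.71·exp(−k·t) = 12 → t = ln(23.71/12)/k = 39890 s = 11.08 h.

11.1 h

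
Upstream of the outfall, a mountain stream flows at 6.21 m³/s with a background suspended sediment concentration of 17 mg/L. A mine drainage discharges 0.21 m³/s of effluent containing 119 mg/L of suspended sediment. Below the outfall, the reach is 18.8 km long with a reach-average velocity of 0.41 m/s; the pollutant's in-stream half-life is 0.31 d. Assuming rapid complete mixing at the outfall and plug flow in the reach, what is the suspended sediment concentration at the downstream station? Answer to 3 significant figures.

Flow-weighted average: C = (6.210·17.00 + 0.2100·119.0) / 6.420 = 130.6/6.420 = 20.34 mg/L.
Travel time t = 18.8·1000 / 0.41 = 45850 s = 12.74 h.
Half-life 0.31 d → k = ln 2 / 0.31 = 2.236 d⁻¹.
Applying C = C₀e^(−kt): 20.34 × 0.3052 = 6.208 mg/L.

6.21 mg/L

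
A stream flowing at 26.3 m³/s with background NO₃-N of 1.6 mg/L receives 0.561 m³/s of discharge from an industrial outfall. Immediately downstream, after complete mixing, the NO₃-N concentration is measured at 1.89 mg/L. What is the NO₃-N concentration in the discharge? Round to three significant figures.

Mass balance: 26.30·1.600 + 0.5610·Cₑ = 26.86·1.890
→ Cₑ = (26.86·1.890 − 26.30·1.600) / 0.5610 = 15.49 mg/L.

15.5 mg/L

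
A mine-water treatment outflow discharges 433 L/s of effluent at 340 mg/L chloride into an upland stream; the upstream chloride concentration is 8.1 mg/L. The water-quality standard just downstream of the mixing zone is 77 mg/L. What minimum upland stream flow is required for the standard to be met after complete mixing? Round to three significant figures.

1650 L/s

Set C_mix = 77: (Q·8.100 + 433.0·340.0) / (Q + 433.0) = 77
→ Q = 433.0·(340.0 − 77)/(77 − 8.100) = 1653 L/s.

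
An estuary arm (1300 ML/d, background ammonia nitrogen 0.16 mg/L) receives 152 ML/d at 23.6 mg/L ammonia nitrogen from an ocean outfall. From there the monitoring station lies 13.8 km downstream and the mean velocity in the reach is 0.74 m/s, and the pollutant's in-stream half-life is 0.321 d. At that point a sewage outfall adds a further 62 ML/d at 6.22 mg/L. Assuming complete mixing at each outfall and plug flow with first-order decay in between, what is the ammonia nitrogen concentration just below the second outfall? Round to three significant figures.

1.83 mg/L

After mixing, C = (1300·0.1600 + 152.0·23.60) / 1452 = 3795/1452 = 2.614 mg/L; combined flow 1452 ML/d.
Travel time t = 13.8·1000 / 0.74 = 18650 s = 5.180 h.
Half-life 0.321 d → k = ln 2 / 0.321 = 2.159 d⁻¹.
First-order decay: C = 2.614·exp(−k·t) = 2.614·0.6275 = 1.640 mg/L.
Second outfall: C = (1452·1.640 + 62.00·6.220)/1514 = 1.828 mg/L.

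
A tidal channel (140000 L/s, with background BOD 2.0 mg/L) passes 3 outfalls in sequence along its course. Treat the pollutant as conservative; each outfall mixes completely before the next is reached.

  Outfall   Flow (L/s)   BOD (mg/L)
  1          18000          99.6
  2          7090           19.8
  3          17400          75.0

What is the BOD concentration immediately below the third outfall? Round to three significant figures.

After outfall 1: Q = 140000 + 18000 = 158000 L/s; C = (140000·2.000 + 18000·99.60)/158000 = 13.12 mg/L.
After outfall 2: Q = 158000 + 7090 = 165100 L/s; C = (158000·13.12 + 7090·19.80)/165100 = 13.41 mg/L.
After outfall 3: Q = 165100 + 17400 = 182500 L/s; C = (165100·13.41 + 17400·75.00)/182500 = 19.28 mg/L.

19.3 mg/L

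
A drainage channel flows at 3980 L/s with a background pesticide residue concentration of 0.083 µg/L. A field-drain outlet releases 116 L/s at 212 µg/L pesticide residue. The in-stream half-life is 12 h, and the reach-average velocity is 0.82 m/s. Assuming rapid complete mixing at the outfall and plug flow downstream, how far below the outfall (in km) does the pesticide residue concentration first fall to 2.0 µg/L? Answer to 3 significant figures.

56.9 km

Flow-weighted average: C = (3980·0.08300 + 116.0·212.0) / 4096 = 24920/4096 = 6.085 µg/L.
Half-life 12 h → k = ln 2 / 12 = 0.05776 h⁻¹ = 1.386 d⁻¹.
Set 6.085·exp(−k·t) = 2.0 → t = ln(6.085/2.0)/k = 69340 s = 19.26 h.
Distance = v·t = 0.82·69340 = 56860 m = 56.86 km.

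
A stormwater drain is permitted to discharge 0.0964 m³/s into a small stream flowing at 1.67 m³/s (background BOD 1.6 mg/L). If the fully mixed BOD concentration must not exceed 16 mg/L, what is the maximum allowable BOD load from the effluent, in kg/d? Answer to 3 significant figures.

Mass balance at the limit: 1.670·1.600 + 0.09640·Cₑ = 1.766·16 → Cₑ = 265.5 mg/L.
Load = 0.09640 m³/s × 265.5 g/m³ × 86 400 s/d = 2211 kg/d.

2210 kg/d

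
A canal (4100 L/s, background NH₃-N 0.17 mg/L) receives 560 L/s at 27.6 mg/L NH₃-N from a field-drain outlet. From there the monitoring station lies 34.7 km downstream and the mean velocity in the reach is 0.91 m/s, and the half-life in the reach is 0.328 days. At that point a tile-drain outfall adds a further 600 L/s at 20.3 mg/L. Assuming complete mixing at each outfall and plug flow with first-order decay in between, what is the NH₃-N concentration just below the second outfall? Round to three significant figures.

3.52 mg/L

Flow-weighted average: C = (4100·0.1700 + 560.0·27.60) / 4660 = 16150/4660 = 3.466 mg/L; combined flow 4660 L/s.
Travel time t = 34.7·1000 / 0.91 = 38130 s = 10.59 h.
Half-life 0.328 d → k = ln 2 / 0.328 = 2.113 d⁻¹.
Decay over the reach: 3.466·exp(−kt) = 3.466·0.3935 = 1.364 mg/L.
Second outfall: C = (4660·1.364 + 600.0·20.30)/5260 = 3.524 mg/L.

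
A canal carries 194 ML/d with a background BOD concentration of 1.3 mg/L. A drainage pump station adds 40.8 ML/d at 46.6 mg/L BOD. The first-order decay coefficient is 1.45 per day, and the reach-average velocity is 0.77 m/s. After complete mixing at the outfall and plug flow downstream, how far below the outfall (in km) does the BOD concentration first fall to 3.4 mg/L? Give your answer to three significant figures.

45.5 km

Conservation of mass: C = (194.0·1.300 + 40.80·46.60) / 234.8 = 2153/234.8 = 9.172 mg/L.
Set 9.172·exp(−k·t) = 3.4 → t = ln(9.172/3.4)/k = 59130 s = 16.42 h.
Distance = v·t = 0.77·59130 = 45530 m = 45.53 km.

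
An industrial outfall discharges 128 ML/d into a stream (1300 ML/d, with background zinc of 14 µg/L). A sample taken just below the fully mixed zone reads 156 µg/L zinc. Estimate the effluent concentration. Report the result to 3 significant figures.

1600 µg/L

Mass balance: 1300·14.00 + 128.0·Cₑ = 1428·156.0
→ Cₑ = (1428·156.0 − 1300·14.00) / 128.0 = 1598 µg/L.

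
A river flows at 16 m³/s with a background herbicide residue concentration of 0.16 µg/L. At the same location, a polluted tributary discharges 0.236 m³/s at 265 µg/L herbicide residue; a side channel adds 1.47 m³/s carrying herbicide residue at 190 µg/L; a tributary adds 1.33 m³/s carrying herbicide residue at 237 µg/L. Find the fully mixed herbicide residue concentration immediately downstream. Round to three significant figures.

After mixing, C = (16.00·0.1600 + 0.2360·265.0 + 1.470·190.0 + 1.330·237.0) / 19.04 = 659.6/19.04 = 34.65 µg/L.

34.7 µg/L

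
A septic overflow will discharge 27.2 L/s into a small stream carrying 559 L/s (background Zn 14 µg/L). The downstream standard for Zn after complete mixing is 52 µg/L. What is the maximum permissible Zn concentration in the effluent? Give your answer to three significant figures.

833 µg/L

At the limit, (Qr·Cr + Qe·Cₑ)/(Qr + Qe) = 52:
Cₑ = (586.2·52 − 559.0·14.00) / 27.20 = 833.0 µg/L.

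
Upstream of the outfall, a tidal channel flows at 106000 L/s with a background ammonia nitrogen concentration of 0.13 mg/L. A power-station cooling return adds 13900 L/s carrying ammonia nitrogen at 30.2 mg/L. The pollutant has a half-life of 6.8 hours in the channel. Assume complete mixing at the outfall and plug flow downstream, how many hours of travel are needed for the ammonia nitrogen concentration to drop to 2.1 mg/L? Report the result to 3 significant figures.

5.33 h

Mass balance: C = (106000·0.1300 + 13900·30.20) / 119900 = 433600/119900 = 3.616 mg/L.
Half-life 6.8 h → k = ln 2 / 6.8 = 0.1019 h⁻¹ = 2.446 d⁻¹.
3.616·exp(−k·t) = 2.1 → t = ln(3.616/2.1)/k = 19190 s = 5.331 h.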